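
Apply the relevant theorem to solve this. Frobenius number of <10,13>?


gcd(10,13)=1 => F=ab-a-b=10*13-10-13=130-23=107


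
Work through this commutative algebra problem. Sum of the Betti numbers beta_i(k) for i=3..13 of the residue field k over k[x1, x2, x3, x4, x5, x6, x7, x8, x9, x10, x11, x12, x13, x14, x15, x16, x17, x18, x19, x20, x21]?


Koszul resolution: beta_i(k)=C(n,i), n=21
C(21,3)=1330, C(21,4)=5985, C(21,5)=20349, C(21,6)=54264, C(21,7)=116280, C(21,8)=203490, C(21,9)=293930, C(21,10)=352716, C(21,11)=352716, C(21,12)=293930, C(21,13)=203490
Sum=1898480


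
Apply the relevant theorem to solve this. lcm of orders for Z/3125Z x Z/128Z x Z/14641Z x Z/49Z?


Exponent = lcm of the cyclic orders; pairwise coprime => product.
5^5*2^7*11^4*7^2=3125*128*14641*49=286963600000


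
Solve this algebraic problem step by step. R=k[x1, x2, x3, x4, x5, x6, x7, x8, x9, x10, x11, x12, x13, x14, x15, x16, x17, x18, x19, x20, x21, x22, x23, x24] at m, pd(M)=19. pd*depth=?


pd+depth=24
depth=24-19=5
pd*depth=19*5=95


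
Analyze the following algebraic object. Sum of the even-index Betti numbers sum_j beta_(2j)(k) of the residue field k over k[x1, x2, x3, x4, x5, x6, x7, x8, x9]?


Koszul resolution: beta_i(k)=C(n,i), n=9
sum_even C(9,i) = 2^(n-1) = 2^8 = 256


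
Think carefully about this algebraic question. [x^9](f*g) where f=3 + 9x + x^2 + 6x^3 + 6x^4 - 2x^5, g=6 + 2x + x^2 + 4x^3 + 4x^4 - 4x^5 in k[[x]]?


[x^9] = sum a_i*b_j, i+j=9
  6*-4=-24
  -2*4=-8
Sum=-32


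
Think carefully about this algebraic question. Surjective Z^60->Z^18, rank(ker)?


rank(ker) = 60-18 = 42


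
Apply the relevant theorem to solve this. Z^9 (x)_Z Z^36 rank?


rank(M(x)N) = rank(M)*rank(N)
9*36 = 324


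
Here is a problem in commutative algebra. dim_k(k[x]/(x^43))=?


Basis: 1,x,...,x^42
dim=43


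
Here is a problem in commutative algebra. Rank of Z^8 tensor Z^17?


rank(M(x)N) = rank(M)*rank(N)
8*17 = 136


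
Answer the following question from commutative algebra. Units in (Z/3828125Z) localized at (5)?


Local ring = Z/78125Z.
phi(78125) = 5^6*(5-1) = 62500


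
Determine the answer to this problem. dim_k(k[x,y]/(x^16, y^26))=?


Basis: x^i*y^j, i<16, j<26
16*26=416


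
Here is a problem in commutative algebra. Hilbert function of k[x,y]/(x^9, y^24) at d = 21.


k[x,y], I = (x^9, y^24), d = 21
Need i < 9 and d-i < 24.
Range: 0 <= i <= 8.
H(21) = 9


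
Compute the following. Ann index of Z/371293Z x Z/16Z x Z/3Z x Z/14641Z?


Exponent = lcm of the cyclic orders; pairwise coprime => product.
13^5*2^4*3^1*11^4=371293*16*3*14641=260932839024


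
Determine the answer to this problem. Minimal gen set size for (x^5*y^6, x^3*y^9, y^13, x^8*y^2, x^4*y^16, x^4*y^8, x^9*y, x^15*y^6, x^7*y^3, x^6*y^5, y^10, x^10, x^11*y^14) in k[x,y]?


Remove redundant (divisible by others).
x^4*y^16 redundant.
x^15*y^6 redundant.
y^13 redundant.
x^11*y^14 redundant.
Min: x^10, x^9*y, x^8*y^2, x^7*y^3, x^6*y^5, x^5*y^6, x^4*y^8, x^3*y^9, y^10
Count=9


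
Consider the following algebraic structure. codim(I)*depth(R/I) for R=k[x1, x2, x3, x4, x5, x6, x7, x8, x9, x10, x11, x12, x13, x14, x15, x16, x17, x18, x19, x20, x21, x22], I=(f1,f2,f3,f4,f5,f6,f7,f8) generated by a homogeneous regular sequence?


codim=8, depth=dim(R/I)=22-8=14
Product=8*14=112


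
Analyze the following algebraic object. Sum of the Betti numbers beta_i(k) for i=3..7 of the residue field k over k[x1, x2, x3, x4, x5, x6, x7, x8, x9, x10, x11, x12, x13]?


Koszul resolution: beta_i(k)=C(n,i), n=13
C(13,3)=286, C(13,4)=715, C(13,5)=1287, C(13,6)=1716, C(13,7)=1716
Sum=5720


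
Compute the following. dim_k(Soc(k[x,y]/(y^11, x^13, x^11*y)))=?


Socle = ann(m) = span of standard monomials u with x*u, y*u in I (staircase corners).
Minimal generators: x^13, x^11*y, y^11
Corners: x^10y^10, x^12
Socle dim=2


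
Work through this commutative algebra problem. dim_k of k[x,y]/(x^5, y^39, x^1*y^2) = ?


k[x,y]/I, I = (x^5, y^39, x^1*y^2)
Rect: 5x39=195. Corner: (5-1)x(39-2)=148.
dim = 195-148 = 47


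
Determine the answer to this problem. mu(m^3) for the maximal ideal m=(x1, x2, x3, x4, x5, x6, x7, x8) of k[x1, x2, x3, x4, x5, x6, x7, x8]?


Graded Nakayama: mu(m^d) = dim_k (m^d/m^(d+1)) = #degree-3 monomials in 8 vars
C(n+d-1,d)=C(10,3)=120


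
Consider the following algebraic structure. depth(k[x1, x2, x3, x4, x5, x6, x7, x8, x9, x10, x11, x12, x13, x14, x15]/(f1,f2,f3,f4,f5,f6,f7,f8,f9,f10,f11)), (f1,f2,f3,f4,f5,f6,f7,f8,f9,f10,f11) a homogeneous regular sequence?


depth(R)=15
depth(R/I)=15-11=4


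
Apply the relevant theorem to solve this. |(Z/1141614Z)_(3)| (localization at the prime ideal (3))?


3-primary part: 1141614=3^9*58
Size=3^9=19683


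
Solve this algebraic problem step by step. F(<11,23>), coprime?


gcd(11,23)=1 => F=ab-a-b=11*23-11-23=253-34=219


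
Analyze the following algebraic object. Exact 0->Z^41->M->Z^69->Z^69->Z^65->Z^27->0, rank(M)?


Alt sum=0:
(-1)^0*41 + (-1)^1*? + (-1)^2*69 + (-1)^3*69 + (-1)^4*65 + (-1)^5*27=0
rank(M)=79


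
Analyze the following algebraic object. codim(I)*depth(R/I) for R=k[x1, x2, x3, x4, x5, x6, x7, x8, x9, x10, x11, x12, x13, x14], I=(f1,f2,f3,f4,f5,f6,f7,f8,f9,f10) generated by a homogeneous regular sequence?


codim=10, depth=dim(R/I)=14-10=4
Product=10*4=40


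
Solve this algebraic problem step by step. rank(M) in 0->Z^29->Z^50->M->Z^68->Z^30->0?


Alt sum=0:
(-1)^0*29 + (-1)^1*50 + (-1)^2*? + (-1)^3*68 + (-1)^4*30=0
rank(M)=59


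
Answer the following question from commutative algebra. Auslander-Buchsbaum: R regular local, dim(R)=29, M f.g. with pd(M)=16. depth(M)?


pd+depth=depth(R)=29
depth=29-16=13


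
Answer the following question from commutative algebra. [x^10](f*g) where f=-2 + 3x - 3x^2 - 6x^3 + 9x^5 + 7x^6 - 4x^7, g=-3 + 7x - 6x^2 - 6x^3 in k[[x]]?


[x^10] = sum a_i*b_j, i+j=10
  -4*-6=24
Sum=24


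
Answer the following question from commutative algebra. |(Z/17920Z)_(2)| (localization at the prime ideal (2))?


2-primary part: 17920=2^9*35
Size=2^9=512


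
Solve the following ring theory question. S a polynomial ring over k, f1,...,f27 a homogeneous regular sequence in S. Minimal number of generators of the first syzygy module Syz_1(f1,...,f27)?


Regular sequence => Koszul complex is the minimal free resolution.
Syz_1 minimally generated by Koszul relations f_i*e_j - f_j*e_i (i<j): mu(Syz_1) = beta_2 = C(m,2) = m(m-1)/2
m=27
27*26/2 = 351


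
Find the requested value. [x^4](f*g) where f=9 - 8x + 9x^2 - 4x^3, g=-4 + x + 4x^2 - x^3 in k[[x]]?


[x^4] = sum a_i*b_j, i+j=4
  -8*-1=8
  9*4=36
  -4*1=-4
Sum=40


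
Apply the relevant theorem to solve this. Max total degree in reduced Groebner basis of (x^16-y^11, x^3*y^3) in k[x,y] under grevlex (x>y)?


LT(f1)=x^16, LT(f2)=x^3y^3, lcm=x^16y^3
S(f1,f2) = y^3*f1 - x^13*f2 = -y^14
Reduced GB = {f1, f2, y^14}; degrees 16, 6, 14
Max = 16


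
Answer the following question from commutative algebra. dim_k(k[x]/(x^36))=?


Basis: 1,x,...,x^35
dim=36


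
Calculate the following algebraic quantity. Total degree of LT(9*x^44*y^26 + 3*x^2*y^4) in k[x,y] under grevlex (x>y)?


LT: 9*x^44*y^26
deg_x=44, deg_y=26
Total=44+26=70


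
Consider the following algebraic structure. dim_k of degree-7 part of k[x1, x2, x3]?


C(d+n-1,n-1)=C(9,2)=36


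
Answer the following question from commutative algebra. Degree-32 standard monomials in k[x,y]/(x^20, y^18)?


k[x,y], I = (x^20, y^18), d = 32
Need i < 20 and d-i < 18.
Range: 15 <= i <= 19.
H(32) = 5


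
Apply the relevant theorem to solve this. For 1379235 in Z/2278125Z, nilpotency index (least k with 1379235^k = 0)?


1379235^k mod 2278125:
k=1: 1379235
k=2: 135225
k=3: 1515375
k=4: 1569375
k=5: 1518750
k=6: 0
First zero at k = 6


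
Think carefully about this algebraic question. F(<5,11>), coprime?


gcd(5,11)=1 => F=ab-a-b=5*11-5-11=55-16=39


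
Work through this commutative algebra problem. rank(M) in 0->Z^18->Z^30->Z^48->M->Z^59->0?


Alt sum=0:
(-1)^0*18 + (-1)^1*30 + (-1)^2*48 + (-1)^3*? + (-1)^4*59=0
rank(M)=95


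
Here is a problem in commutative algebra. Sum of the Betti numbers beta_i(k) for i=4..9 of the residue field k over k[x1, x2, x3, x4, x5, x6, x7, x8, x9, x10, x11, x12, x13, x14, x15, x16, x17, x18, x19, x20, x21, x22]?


Koszul resolution: beta_i(k)=C(n,i), n=22
C(22,4)=7315, C(22,5)=26334, C(22,6)=74613, C(22,7)=170544, C(22,8)=319770, C(22,9)=497420
Sum=1095996


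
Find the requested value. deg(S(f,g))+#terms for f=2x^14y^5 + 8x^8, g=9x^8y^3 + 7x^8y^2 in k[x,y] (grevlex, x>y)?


LT(f)=2x^14y^5, LT(g)=9x^8y^3
lcm(LM)=x^14y^5
S(f,g) (scaled by 18 to clear denominators) = 9*f - 2x^6y^2*g = -14x^14y^4 + 72x^8
2 terms, deg 18.
18+2=20


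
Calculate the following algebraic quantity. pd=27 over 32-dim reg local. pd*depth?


pd+depth=32
depth=32-27=5
pd*depth=27*5=135


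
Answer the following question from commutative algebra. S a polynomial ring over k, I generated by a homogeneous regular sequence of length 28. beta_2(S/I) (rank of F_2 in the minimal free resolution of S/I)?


Regular sequence => Koszul complex is the minimal free resolution.
Syz_1 minimally generated by Koszul relations f_i*e_j - f_j*e_i (i<j): mu(Syz_1) = beta_2 = C(m,2) = m(m-1)/2
m=28
28*27/2 = 378


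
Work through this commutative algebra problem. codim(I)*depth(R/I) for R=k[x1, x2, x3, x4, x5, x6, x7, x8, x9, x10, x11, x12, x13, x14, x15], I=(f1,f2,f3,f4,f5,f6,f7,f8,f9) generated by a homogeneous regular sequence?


codim=9, depth=dim(R/I)=15-9=6
Product=9*6=54


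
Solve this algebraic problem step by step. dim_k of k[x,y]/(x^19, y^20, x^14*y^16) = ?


k[x,y]/I, I = (x^19, y^20, x^14*y^16)
Rect: 19x20=380. Corner: (19-14)x(20-16)=20.
dim = 380-20 = 360


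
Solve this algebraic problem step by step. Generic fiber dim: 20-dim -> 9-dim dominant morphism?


dim(fiber)=dim(X)-dim(Y)=20-9=11


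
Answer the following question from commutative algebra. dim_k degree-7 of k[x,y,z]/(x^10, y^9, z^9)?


Need i<10, j<9, k<9 with i+j+k=7.
For each i, j ranges over max(0,7-i-8)..min(8,7-i):
  i=0: j in [0,7] -> 8
  i=1: j in [0,6] -> 7
  i=2: j in [0,5] -> 6
  i=3: j in [0,4] -> 5
  i=4: j in [0,3] -> 4
  i=5: j in [0,2] -> 3
  i=6: j in [0,1] -> 2
  i=7: j in [0,0] -> 1
H(7) = 8+7+6+5+4+3+2+1 = 36


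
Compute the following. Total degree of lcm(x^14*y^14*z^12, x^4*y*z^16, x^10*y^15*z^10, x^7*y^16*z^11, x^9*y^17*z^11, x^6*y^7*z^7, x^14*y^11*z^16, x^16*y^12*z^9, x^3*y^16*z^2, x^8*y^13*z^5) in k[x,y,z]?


lcm = componentwise max:
x: max(14,4,10,7,9,6,14,16,3,8)=16
y: max(14,1,15,16,17,7,11,12,16,13)=17
z: max(12,16,10,11,11,7,16,9,2,5)=16
Total=16+17+16=49


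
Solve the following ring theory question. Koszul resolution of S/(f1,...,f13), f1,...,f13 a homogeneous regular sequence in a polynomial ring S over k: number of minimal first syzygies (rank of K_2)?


Regular sequence => Koszul complex is the minimal free resolution.
Syz_1 minimally generated by Koszul relations f_i*e_j - f_j*e_i (i<j): mu(Syz_1) = beta_2 = C(m,2) = m(m-1)/2
m=13
13*12/2 = 78


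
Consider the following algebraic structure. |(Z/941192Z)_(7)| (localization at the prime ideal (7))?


7-primary part: 941192=7^6*8
Size=7^6=117649


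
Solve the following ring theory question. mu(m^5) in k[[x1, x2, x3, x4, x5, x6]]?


C(n+d-1,d)=C(10,5)=252


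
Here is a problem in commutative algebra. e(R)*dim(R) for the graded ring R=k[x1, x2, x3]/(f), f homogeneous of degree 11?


e(R)=deg(f)=11, dim(R)=3-1=2
e*dim=11*2=22


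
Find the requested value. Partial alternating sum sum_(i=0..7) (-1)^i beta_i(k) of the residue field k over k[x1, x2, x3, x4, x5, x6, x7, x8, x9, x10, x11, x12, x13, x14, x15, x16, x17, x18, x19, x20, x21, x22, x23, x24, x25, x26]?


Koszul resolution: beta_i(k)=C(n,i), n=26
sum_(i=0..p) (-1)^i C(n,i) = (-1)^p C(n-1,p)
(-1)^7*C(25,7) = (-1)^7*480700 = -480700


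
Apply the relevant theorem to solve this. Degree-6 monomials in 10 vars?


C(d+n-1,n-1)=C(15,9)=5005


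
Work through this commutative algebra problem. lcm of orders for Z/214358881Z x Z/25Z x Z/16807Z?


Exponent = lcm of the cyclic orders; pairwise coprime => product.
11^8*5^2*7^5=214358881*25*16807=90068242824175


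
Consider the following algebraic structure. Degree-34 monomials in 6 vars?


C(d+n-1,n-1)=C(39,5)=575757


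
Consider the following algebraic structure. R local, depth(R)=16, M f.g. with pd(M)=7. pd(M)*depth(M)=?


pd+depth=16
depth=16-7=9
pd*depth=7*9=63


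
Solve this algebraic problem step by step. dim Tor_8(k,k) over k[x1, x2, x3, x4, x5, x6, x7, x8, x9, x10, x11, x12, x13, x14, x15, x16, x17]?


Koszul: C(n,i)=C(17,8)=24310


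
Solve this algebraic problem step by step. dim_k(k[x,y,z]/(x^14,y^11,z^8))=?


Basis: x^iy^jz^k, i<14,j<11,k<8
14*11*8=1232


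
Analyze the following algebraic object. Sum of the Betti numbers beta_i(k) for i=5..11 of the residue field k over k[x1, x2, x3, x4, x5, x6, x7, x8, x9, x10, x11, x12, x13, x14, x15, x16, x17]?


Koszul resolution: beta_i(k)=C(n,i), n=17
C(17,5)=6188, C(17,6)=12376, C(17,7)=19448, C(17,8)=24310, C(17,9)=24310, C(17,10)=19448, C(17,11)=12376
Sum=118456


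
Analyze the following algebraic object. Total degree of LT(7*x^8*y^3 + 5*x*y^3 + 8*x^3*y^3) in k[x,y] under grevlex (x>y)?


LT: 7*x^8*y^3
deg_x=8, deg_y=3
Total=8+3=11


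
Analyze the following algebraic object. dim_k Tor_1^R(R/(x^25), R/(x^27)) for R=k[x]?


Tor_1(R/I,R/J)=(I cap J)/IJ=(x^27)/(x^52)
dim=52-27=min(25,27)=25


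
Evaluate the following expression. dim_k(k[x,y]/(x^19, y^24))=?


Basis: x^i*y^j, i<19, j<24
19*24=456


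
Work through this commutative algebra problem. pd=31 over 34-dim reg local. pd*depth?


pd+depth=34
depth=34-31=3
pd*depth=31*3=93


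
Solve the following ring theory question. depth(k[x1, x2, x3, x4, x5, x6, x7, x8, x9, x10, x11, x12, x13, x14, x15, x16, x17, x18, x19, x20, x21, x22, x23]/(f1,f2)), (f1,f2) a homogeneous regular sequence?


depth(R)=23
depth(R/I)=23-2=21


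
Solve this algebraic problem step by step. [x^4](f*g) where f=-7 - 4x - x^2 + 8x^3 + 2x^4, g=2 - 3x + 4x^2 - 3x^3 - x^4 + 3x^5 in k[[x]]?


[x^4] = sum a_i*b_j, i+j=4
  -7*-1=7
  -4*-3=12
  -1*4=-4
  8*-3=-24
  2*2=4
Sum=-5


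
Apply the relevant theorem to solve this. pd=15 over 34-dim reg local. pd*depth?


pd+depth=34
depth=34-15=19
pd*depth=15*19=285


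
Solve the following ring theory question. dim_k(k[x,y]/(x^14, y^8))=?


Basis: x^i*y^j, i<14, j<8
14*8=112


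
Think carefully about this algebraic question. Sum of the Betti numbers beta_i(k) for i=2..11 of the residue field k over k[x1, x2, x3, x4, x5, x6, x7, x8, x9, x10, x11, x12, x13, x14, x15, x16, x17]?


Koszul resolution: beta_i(k)=C(n,i), n=17
C(17,2)=136, C(17,3)=680, C(17,4)=2380, C(17,5)=6188, C(17,6)=12376, C(17,7)=19448, C(17,8)=24310, C(17,9)=24310, C(17,10)=19448, C(17,11)=12376
Sum=121652


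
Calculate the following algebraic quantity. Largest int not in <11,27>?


gcd(11,27)=1 => F=ab-a-b=11*27-11-27=297-38=259


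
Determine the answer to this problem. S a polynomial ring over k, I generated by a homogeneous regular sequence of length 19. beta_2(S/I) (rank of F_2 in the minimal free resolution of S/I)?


Regular sequence => Koszul complex is the minimal free resolution.
Syz_1 minimally generated by Koszul relations f_i*e_j - f_j*e_i (i<j): mu(Syz_1) = beta_2 = C(m,2) = m(m-1)/2
m=19
19*18/2 = 171


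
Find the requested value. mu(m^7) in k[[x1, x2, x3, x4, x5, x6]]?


C(n+d-1,d)=C(12,7)=792


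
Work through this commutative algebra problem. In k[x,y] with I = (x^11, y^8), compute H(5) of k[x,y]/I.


k[x,y], I = (x^11, y^8), d = 5
Need i < 11 and d-i < 8.
Range: 0 <= i <= 5.
H(5) = 6


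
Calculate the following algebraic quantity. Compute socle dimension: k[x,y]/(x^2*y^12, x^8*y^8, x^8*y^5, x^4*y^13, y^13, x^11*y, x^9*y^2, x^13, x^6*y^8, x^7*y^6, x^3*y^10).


Socle = ann(m) = span of standard monomials u with x*u, y*u in I (staircase corners).
Redundant generators: x^4*y^13, x^8*y^8
Minimal generators: x^13, x^11*y, x^9*y^2, x^8*y^5, x^7*y^6, x^6*y^8, x^3*y^10, x^2*y^12, y^13
Corners: xy^12, x^2y^11, x^5y^9, x^6y^7, x^7y^5, x^8y^4, x^10y, x^12
Socle dim=8


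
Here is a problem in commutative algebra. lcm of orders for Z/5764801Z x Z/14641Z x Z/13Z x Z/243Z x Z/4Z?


Exponent = lcm of the cyclic orders; pairwise coprime => product.
7^8*11^4*13^1*3^5*2^2=5764801*14641*13*243*4=1066509376408476


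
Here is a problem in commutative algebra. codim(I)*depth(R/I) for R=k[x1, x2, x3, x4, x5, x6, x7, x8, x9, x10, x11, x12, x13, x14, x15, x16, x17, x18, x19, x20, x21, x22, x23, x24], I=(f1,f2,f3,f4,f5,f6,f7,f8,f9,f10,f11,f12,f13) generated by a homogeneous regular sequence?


codim=13, depth=dim(R/I)=24-13=11
Product=13*11=143


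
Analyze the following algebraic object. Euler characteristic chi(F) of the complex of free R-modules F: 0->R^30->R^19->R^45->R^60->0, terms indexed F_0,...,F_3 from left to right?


chi = sum (-1)^i * rank:
(-1)^0*30=30
(-1)^1*19=-19
(-1)^2*45=45
(-1)^3*60=-60
chi=-4


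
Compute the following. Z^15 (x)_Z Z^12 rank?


rank(M(x)N) = rank(M)*rank(N)
15*12 = 180


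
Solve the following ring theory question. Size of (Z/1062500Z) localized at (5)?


5-primary part: 1062500=5^6*68
Size=5^6=15625


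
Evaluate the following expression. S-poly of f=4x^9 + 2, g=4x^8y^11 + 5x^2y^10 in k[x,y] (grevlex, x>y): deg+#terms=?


LT(f)=4x^9, LT(g)=4x^8y^11
lcm(LM)=x^9y^11
S(f,g) (scaled by 16 to clear denominators) = 4y^11*f - 4x*g = -20x^3y^10 + 8y^11
2 terms, deg 13.
13+2=15


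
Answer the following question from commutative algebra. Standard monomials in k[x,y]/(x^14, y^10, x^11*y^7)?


k[x,y]/I, I = (x^14, y^10, x^11*y^7)
Rect: 14x10=140. Corner: (14-11)x(10-7)=9.
dim = 140-9 = 131


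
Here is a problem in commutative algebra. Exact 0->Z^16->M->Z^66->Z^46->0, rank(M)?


Alt sum=0:
(-1)^0*16 + (-1)^1*? + (-1)^2*66 + (-1)^3*46=0
rank(M)=36


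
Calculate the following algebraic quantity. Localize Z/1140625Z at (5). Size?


5-primary part: 1140625=5^6*73
Size=5^6=15625


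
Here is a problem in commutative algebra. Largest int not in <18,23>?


gcd(18,23)=1 => F=ab-a-b=18*23-18-23=414-41=373


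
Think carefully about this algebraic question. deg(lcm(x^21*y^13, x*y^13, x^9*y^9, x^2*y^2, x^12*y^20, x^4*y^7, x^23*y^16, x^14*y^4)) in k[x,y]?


lcm = componentwise max:
x: max(21,1,9,2,12,4,23,14)=23
y: max(13,13,9,2,20,7,16,4)=20
Total=23+20=43


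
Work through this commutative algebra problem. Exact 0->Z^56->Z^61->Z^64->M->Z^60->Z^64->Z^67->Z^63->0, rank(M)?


Alt sum=0:
(-1)^0*56 + (-1)^1*61 + (-1)^2*64 + (-1)^3*? + (-1)^4*60 + (-1)^5*64 + (-1)^6*67 + (-1)^7*63=0
rank(M)=59


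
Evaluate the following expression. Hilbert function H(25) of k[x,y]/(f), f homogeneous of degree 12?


H(t)=d for t>=d-1.
d=12, t=25
H(25)=12


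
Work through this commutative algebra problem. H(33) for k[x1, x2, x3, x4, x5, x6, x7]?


C(d+n-1,n-1)=C(39,6)=3262623


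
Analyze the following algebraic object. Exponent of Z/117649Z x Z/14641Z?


Exponent = lcm of the cyclic orders; pairwise coprime => product.
7^6*11^4=117649*14641=1722499009


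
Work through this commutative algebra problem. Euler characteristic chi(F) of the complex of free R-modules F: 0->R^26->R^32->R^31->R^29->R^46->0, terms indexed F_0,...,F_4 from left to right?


chi = sum (-1)^i * rank:
(-1)^0*26=26
(-1)^1*32=-32
(-1)^2*31=31
(-1)^3*29=-29
(-1)^4*46=46
chi=42


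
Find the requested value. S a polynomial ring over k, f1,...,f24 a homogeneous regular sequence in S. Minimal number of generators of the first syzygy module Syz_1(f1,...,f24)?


Regular sequence => Koszul complex is the minimal free resolution.
Syz_1 minimally generated by Koszul relations f_i*e_j - f_j*e_i (i<j): mu(Syz_1) = beta_2 = C(m,2) = m(m-1)/2
m=24
24*23/2 = 276


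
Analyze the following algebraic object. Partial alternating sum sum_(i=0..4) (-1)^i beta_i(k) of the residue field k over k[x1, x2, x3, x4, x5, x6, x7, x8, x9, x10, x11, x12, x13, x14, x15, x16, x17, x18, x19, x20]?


Koszul resolution: beta_i(k)=C(n,i), n=20
sum_(i=0..p) (-1)^i C(n,i) = (-1)^p C(n-1,p)
(-1)^4*C(19,4) = (-1)^4*3876 = 3876


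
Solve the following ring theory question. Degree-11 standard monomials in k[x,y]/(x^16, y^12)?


k[x,y], I = (x^16, y^12), d = 11
Need i < 16 and d-i < 12.
Range: 0 <= i <= 11.
H(11) = 12


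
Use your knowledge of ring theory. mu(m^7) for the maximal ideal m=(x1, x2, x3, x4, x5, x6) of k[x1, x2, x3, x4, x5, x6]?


Graded Nakayama: mu(m^d) = dim_k (m^d/m^(d+1)) = #degree-7 monomials in 6 vars
C(n+d-1,d)=C(12,7)=792


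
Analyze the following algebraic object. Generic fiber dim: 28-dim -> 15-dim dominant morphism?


dim(fiber)=dim(X)-dim(Y)=28-15=13


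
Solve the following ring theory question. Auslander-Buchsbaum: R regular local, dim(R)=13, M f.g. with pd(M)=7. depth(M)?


pd+depth=depth(R)=13
depth=13-7=6


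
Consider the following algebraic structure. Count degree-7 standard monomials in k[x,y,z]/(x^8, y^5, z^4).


Need i<8, j<5, k<4 with i+j+k=7.
For each i, j ranges over max(0,7-i-3)..min(4,7-i):
  i=0: j in [4,4] -> 1
  i=1: j in [3,4] -> 2
  i=2: j in [2,4] -> 3
  i=3: j in [1,4] -> 4
  i=4: j in [0,3] -> 4
  i=5: j in [0,2] -> 3
  i=6: j in [0,1] -> 2
  i=7: j in [0,0] -> 1
H(7) = 1+2+3+4+4+3+2+1 = 20


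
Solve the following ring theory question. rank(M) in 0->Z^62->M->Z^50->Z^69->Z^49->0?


Alt sum=0:
(-1)^0*62 + (-1)^1*? + (-1)^2*50 + (-1)^3*69 + (-1)^4*49=0
rank(M)=92


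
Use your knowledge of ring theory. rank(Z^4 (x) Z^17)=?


rank(M(x)N) = rank(M)*rank(N)
4*17 = 68


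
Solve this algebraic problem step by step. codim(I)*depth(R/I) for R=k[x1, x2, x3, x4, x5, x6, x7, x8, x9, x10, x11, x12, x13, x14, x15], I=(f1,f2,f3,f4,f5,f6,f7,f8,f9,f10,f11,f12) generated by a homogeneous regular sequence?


codim=12, depth=dim(R/I)=15-12=3
Product=12*3=36


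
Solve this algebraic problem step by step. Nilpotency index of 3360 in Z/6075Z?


3360^k mod 6075:
k=1: 3360
k=2: 2250
k=3: 2700
k=4: 2025
k=5: 0
First zero at k = 5


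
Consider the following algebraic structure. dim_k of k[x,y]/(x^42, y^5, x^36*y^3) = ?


k[x,y]/I, I = (x^42, y^5, x^36*y^3)
Rect: 42x5=210. Corner: (42-36)x(5-3)=12.
dim = 210-12 = 198


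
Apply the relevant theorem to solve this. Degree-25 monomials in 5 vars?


C(d+n-1,n-1)=C(29,4)=23751


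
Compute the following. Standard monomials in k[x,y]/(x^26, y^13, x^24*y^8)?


k[x,y]/I, I = (x^26, y^13, x^24*y^8)
Rect: 26x13=338. Corner: (26-24)x(13-8)=10.
dim = 338-10 = 328


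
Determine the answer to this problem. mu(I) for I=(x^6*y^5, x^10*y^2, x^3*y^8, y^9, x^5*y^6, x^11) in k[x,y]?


Remove redundant (divisible by others).
Min: x^11, x^10*y^2, x^6*y^5, x^5*y^6, x^3*y^8, y^9
Count=6


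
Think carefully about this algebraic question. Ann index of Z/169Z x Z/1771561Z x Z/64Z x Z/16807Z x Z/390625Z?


Exponent = lcm of the cyclic orders; pairwise coprime => product.
13^2*11^6*2^6*7^5*5^8=169*1771561*64*16807*390625=125797793696575000000


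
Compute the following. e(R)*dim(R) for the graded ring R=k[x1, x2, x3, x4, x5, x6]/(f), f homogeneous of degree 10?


e(R)=deg(f)=10, dim(R)=6-1=5
e*dim=10*5=50


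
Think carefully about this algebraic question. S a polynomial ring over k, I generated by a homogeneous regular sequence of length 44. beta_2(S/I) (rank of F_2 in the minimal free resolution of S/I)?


Regular sequence => Koszul complex is the minimal free resolution.
Syz_1 minimally generated by Koszul relations f_i*e_j - f_j*e_i (i<j): mu(Syz_1) = beta_2 = C(m,2) = m(m-1)/2
m=44
44*43/2 = 946


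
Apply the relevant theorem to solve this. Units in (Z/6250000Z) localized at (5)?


Local ring = Z/390625Z.
phi(390625) = 5^7*(5-1) = 312500


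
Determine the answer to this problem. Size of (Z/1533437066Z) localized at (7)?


7-primary part: 1533437066=7^9*38
Size=7^9=40353607


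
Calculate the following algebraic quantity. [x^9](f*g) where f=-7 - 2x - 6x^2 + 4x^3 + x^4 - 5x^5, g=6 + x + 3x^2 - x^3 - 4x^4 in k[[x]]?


[x^9] = sum a_i*b_j, i+j=9
  -5*-4=20
Sum=20


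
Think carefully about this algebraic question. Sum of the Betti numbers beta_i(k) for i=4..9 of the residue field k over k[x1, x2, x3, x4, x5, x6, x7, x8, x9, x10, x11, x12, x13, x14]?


Koszul resolution: beta_i(k)=C(n,i), n=14
C(14,4)=1001, C(14,5)=2002, C(14,6)=3003, C(14,7)=3432, C(14,8)=3003, C(14,9)=2002
Sum=14443


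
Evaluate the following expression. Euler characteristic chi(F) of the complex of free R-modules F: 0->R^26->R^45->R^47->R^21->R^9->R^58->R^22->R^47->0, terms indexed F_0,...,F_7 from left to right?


chi = sum (-1)^i * rank:
(-1)^0*26=26
(-1)^1*45=-45
(-1)^2*47=47
(-1)^3*21=-21
(-1)^4*9=9
(-1)^5*58=-58
(-1)^6*22=22
(-1)^7*47=-47
chi=-67


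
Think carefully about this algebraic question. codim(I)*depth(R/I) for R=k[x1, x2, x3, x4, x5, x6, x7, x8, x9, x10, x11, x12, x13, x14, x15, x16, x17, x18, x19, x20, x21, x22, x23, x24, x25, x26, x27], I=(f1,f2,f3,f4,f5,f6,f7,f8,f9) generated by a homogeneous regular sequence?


codim=9, depth=dim(R/I)=27-9=18
Product=9*18=162


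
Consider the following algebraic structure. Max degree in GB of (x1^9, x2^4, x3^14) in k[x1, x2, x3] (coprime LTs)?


Pure powers, coprime LTs => already GB.
Degrees: 9, 4, 14
Max=14


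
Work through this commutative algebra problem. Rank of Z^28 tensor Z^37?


rank(M(x)N) = rank(M)*rank(N)
28*37 = 1036


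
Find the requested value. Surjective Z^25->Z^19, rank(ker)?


rank(ker) = 25-19 = 6


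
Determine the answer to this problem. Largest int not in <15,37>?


gcd(15,37)=1 => F=ab-a-b=15*37-15-37=555-52=503


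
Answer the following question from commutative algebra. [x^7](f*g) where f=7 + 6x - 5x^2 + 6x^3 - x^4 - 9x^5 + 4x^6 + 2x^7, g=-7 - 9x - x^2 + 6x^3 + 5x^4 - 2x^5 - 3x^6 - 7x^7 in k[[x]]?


[x^7] = sum a_i*b_j, i+j=7
  7*-7=-49
  6*-3=-18
  -5*-2=10
  6*5=30
  -1*6=-6
  -9*-1=9
  4*-9=-36
  2*-7=-14
Sum=-74


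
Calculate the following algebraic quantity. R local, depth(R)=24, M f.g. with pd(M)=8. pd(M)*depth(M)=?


pd+depth=24
depth=24-8=16
pd*depth=8*16=128


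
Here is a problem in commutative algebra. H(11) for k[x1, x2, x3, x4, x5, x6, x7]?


C(d+n-1,n-1)=C(17,6)=12376


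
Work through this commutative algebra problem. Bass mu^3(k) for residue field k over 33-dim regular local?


C(n,i)=C(33,3)=5456


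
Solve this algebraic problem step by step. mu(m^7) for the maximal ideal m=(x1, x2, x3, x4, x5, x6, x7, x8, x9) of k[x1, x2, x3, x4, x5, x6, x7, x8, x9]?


Graded Nakayama: mu(m^d) = dim_k (m^d/m^(d+1)) = #degree-7 monomials in 9 vars
C(n+d-1,d)=C(15,7)=6435


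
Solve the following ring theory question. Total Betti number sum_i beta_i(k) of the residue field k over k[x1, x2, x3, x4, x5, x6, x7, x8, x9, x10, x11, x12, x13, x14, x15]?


Koszul resolution: beta_i(k)=C(n,i), n=15
sum_i C(15,i) = 2^15 = 32768


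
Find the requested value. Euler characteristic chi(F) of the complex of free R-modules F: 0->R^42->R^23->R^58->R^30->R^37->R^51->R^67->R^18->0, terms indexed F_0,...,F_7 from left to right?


chi = sum (-1)^i * rank:
(-1)^0*42=42
(-1)^1*23=-23
(-1)^2*58=58
(-1)^3*30=-30
(-1)^4*37=37
(-1)^5*51=-51
(-1)^6*67=67
(-1)^7*18=-18
chi=82


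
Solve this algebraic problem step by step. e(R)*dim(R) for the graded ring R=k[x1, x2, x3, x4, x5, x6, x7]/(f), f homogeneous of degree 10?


e(R)=deg(f)=10, dim(R)=7-1=6
e*dim=10*6=60


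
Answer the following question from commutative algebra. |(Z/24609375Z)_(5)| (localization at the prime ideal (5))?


5-primary part: 24609375=5^8*63
Size=5^8=390625


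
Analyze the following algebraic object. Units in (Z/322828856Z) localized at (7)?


Local ring = Z/40353607Z.
phi(40353607) = 7^8*(7-1) = 34588806


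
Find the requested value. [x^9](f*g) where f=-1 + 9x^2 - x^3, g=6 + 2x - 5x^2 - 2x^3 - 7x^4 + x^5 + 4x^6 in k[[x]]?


[x^9] = sum a_i*b_j, i+j=9
  -1*4=-4
Sum=-4


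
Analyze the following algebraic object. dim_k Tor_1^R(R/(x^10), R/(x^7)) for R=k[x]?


Tor_1(R/I,R/J)=(I cap J)/IJ=(x^10)/(x^17)
dim=17-10=min(10,7)=7


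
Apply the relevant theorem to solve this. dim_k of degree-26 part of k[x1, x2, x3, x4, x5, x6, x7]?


C(d+n-1,n-1)=C(32,6)=906192


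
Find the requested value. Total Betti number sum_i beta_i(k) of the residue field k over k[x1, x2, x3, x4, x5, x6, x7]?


Koszul resolution: beta_i(k)=C(n,i), n=7
sum_i C(7,i) = 2^7 = 128


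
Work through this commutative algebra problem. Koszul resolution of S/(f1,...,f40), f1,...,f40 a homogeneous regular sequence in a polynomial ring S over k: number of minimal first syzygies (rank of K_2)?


Regular sequence => Koszul complex is the minimal free resolution.
Syz_1 minimally generated by Koszul relations f_i*e_j - f_j*e_i (i<j): mu(Syz_1) = beta_2 = C(m,2) = m(m-1)/2
m=40
40*39/2 = 780


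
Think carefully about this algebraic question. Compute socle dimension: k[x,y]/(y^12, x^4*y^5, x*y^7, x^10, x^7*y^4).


Socle = ann(m) = span of standard monomials u with x*u, y*u in I (staircase corners).
Minimal generators: x^10, x^7*y^4, x^4*y^5, x*y^7, y^12
Corners: y^11, x^3y^6, x^6y^4, x^9y^3
Socle dim=4


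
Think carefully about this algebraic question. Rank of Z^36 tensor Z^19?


rank(M(x)N) = rank(M)*rank(N)
36*19 = 684


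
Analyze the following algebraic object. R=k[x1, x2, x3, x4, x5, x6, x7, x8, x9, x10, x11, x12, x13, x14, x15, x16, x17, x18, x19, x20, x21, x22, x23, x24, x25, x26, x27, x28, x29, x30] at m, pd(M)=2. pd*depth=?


pd+depth=30
depth=30-2=28
pd*depth=2*28=56


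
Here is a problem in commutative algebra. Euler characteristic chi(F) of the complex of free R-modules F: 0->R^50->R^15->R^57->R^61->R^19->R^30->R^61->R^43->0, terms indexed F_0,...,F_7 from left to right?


chi = sum (-1)^i * rank:
(-1)^0*50=50
(-1)^1*15=-15
(-1)^2*57=57
(-1)^3*61=-61
(-1)^4*19=19
(-1)^5*30=-30
(-1)^6*61=61
(-1)^7*43=-43
chi=38


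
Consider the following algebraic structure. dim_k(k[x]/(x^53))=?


Basis: 1,x,...,x^52
dim=53


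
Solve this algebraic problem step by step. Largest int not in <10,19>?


gcd(10,19)=1 => F=ab-a-b=10*19-10-19=190-29=161


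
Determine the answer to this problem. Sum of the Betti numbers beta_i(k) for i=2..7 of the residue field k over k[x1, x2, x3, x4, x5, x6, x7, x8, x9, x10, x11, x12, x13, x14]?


Koszul resolution: beta_i(k)=C(n,i), n=14
C(14,2)=91, C(14,3)=364, C(14,4)=1001, C(14,5)=2002, C(14,6)=3003, C(14,7)=3432
Sum=9893


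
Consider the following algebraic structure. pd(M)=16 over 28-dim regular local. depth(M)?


pd+depth=depth(R)=28
depth=28-16=12


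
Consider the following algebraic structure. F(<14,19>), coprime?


gcd(14,19)=1 => F=ab-a-b=14*19-14-19=266-33=233


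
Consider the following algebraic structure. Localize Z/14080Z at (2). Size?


2-primary part: 14080=2^8*55
Size=2^8=256


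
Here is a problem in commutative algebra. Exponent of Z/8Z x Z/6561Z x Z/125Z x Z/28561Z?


Exponent = lcm of the cyclic orders; pairwise coprime => product.
2^3*3^8*5^3*13^4=8*6561*125*28561=187388721000


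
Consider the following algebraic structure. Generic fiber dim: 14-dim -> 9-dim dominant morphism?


dim(fiber)=dim(X)-dim(Y)=14-9=5


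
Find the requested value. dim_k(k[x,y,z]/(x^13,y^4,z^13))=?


Basis: x^iy^jz^k, i<13,j<4,k<13
13*4*13=676


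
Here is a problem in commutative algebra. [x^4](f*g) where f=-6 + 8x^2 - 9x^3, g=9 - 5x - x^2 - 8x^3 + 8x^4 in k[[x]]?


[x^4] = sum a_i*b_j, i+j=4
  -6*8=-48
  8*-1=-8
  -9*-5=45
Sum=-11


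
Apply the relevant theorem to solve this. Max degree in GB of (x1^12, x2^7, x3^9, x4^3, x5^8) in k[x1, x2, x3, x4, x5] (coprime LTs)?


Pure powers, coprime LTs => already GB.
Degrees: 12, 7, 9, 3, 8
Max=12


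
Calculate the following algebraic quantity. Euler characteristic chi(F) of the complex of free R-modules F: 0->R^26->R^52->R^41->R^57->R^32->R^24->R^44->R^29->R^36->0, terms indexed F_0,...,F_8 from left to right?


chi = sum (-1)^i * rank:
(-1)^0*26=26
(-1)^1*52=-52
(-1)^2*41=41
(-1)^3*57=-57
(-1)^4*32=32
(-1)^5*24=-24
(-1)^6*44=44
(-1)^7*29=-29
(-1)^8*36=36
chi=17


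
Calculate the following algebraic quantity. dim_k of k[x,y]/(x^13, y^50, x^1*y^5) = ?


k[x,y]/I, I = (x^13, y^50, x^1*y^5)
Rect: 13x50=650. Corner: (13-1)x(50-5)=540.
dim = 650-540 = 110


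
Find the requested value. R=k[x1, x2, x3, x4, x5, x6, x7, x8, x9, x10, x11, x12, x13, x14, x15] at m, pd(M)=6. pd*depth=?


pd+depth=15
depth=15-6=9
pd*depth=6*9=54


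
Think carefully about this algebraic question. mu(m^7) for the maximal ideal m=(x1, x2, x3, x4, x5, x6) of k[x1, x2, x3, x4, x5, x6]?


Graded Nakayama: mu(m^d) = dim_k (m^d/m^(d+1)) = #degree-7 monomials in 6 vars
C(n+d-1,d)=C(12,7)=792


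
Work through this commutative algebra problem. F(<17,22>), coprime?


gcd(17,22)=1 => F=ab-a-b=17*22-17-22=374-39=335


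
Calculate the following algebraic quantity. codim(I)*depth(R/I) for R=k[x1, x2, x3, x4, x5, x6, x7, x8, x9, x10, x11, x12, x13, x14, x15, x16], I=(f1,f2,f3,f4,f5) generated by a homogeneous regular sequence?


codim=5, depth=dim(R/I)=16-5=11
Product=5*11=55


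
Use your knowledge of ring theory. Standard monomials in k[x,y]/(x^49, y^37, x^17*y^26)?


k[x,y]/I, I = (x^49, y^37, x^17*y^26)
Rect: 49x37=1813. Corner: (49-17)x(37-26)=352.
dim = 1813-352 = 1461


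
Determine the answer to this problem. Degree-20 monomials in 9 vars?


C(d+n-1,n-1)=C(28,8)=3108105


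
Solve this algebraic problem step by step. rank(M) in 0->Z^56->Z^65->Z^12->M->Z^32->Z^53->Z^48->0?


Alt sum=0:
(-1)^0*56 + (-1)^1*65 + (-1)^2*12 + (-1)^3*? + (-1)^4*32 + (-1)^5*53 + (-1)^6*48=0
rank(M)=30


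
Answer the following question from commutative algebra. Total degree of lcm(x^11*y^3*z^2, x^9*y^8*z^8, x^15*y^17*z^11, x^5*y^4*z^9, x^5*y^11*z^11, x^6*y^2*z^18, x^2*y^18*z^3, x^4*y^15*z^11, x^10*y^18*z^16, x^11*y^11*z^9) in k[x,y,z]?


lcm = componentwise max:
x: max(11,9,15,5,5,6,2,4,10,11)=15
y: max(3,8,17,4,11,2,18,15,18,11)=18
z: max(2,8,11,9,11,18,3,11,16,9)=18
Total=15+18+18=51


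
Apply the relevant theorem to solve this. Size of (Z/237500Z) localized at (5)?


5-primary part: 237500=5^5*76
Size=5^5=3125


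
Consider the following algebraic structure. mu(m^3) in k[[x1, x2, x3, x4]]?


C(n+d-1,d)=C(6,3)=20


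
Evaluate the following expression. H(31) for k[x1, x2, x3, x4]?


C(d+n-1,n-1)=C(34,3)=5984


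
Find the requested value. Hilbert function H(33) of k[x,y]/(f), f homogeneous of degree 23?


H(t)=d for t>=d-1.
d=23, t=33
H(33)=23


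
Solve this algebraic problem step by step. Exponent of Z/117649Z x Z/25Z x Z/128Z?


Exponent = lcm of the cyclic orders; pairwise coprime => product.
7^6*5^2*2^7=117649*25*128=376476800


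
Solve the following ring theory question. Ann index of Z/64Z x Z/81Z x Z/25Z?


Exponent = lcm of the cyclic orders; pairwise coprime => product.
2^6*3^4*5^2=64*81*25=129600


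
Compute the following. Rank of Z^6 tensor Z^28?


rank(M(x)N) = rank(M)*rank(N)
6*28 = 168


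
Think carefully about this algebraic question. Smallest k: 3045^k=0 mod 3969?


3045^k mod 3969:
k=1: 3045
k=2: 441
k=3: 1323
k=4: 0
First zero at k = 4


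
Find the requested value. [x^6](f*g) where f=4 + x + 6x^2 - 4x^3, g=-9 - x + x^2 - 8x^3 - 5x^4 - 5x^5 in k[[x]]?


[x^6] = sum a_i*b_j, i+j=6
  1*-5=-5
  6*-5=-30
  -4*-8=32
Sum=-3


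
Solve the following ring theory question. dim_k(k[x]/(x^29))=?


Basis: 1,x,...,x^28
dim=29


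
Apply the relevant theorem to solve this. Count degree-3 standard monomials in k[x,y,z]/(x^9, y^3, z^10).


Need i<9, j<3, k<10 with i+j+k=3.
For each i, j ranges over max(0,3-i-9)..min(2,3-i):
  i=0: j in [0,2] -> 3
  i=1: j in [0,2] -> 3
  i=2: j in [0,1] -> 2
  i=3: j in [0,0] -> 1
H(3) = 3+3+2+1 = 9


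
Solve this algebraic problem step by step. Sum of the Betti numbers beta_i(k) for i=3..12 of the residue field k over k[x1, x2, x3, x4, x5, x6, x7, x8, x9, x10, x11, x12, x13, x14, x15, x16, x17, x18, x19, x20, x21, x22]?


Koszul resolution: beta_i(k)=C(n,i), n=22
C(22,3)=1540, C(22,4)=7315, C(22,5)=26334, C(22,6)=74613, C(22,7)=170544, C(22,8)=319770, C(22,9)=497420, C(22,10)=646646, C(22,11)=705432, C(22,12)=646646
Sum=3096260


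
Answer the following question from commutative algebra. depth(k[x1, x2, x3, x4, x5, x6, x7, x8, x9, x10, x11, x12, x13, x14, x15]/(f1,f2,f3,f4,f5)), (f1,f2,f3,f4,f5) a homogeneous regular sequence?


depth(R)=15
depth(R/I)=15-5=10


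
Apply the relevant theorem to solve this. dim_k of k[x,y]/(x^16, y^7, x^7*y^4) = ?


k[x,y]/I, I = (x^16, y^7, x^7*y^4)
Rect: 16x7=112. Corner: (16-7)x(7-4)=27.
dim = 112-27 = 85


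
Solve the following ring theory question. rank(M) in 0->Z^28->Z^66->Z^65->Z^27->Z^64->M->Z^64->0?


Alt sum=0:
(-1)^0*28 + (-1)^1*66 + (-1)^2*65 + (-1)^3*27 + (-1)^4*64 + (-1)^5*? + (-1)^6*64=0
rank(M)=128


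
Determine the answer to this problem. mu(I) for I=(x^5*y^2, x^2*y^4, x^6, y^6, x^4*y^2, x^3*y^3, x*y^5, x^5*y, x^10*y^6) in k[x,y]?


Remove redundant (divisible by others).
x^5*y^2 redundant.
x^10*y^6 redundant.
Min: x^6, x^5*y, x^4*y^2, x^3*y^3, x^2*y^4, x*y^5, y^6
Count=7


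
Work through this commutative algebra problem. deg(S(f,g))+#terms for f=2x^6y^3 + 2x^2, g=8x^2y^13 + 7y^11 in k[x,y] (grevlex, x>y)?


LT(f)=2x^6y^3, LT(g)=8x^2y^13
lcm(LM)=x^6y^13
S(f,g) (scaled by 16 to clear denominators) = 8y^10*f - 2x^4*g = -14x^4y^11 + 16x^2y^10
2 terms, deg 15.
15+2=17


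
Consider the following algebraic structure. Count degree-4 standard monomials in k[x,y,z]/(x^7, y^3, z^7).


Need i<7, j<3, k<7 with i+j+k=4.
For each i, j ranges over max(0,4-i-6)..min(2,4-i):
  i=0: j in [0,2] -> 3
  i=1: j in [0,2] -> 3
  i=2: j in [0,2] -> 3
  i=3: j in [0,1] -> 2
  i=4: j in [0,0] -> 1
H(4) = 3+3+3+2+1 = 12


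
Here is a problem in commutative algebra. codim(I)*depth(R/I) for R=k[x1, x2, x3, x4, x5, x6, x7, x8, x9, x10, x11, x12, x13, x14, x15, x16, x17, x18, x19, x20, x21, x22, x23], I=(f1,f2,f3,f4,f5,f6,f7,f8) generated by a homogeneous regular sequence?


codim=8, depth=dim(R/I)=23-8=15
Product=8*15=120


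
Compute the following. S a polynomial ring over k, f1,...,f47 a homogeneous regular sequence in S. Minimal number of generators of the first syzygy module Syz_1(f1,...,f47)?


Regular sequence => Koszul complex is the minimal free resolution.
Syz_1 minimally generated by Koszul relations f_i*e_j - f_j*e_i (i<j): mu(Syz_1) = beta_2 = C(m,2) = m(m-1)/2
m=47
47*46/2 = 1081


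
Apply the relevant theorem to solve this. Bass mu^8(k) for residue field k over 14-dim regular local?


C(n,i)=C(14,8)=3003


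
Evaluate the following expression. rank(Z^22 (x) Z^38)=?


rank(M(x)N) = rank(M)*rank(N)
22*38 = 836


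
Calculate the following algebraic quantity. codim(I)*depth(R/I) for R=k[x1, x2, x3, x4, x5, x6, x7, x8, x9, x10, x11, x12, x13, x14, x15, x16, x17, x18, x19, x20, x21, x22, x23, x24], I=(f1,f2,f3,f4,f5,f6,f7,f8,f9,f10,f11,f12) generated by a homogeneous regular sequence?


codim=12, depth=dim(R/I)=24-12=12
Product=12*12=144


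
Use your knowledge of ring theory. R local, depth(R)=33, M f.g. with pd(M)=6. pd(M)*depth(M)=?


pd+depth=33
depth=33-6=27
pd*depth=6*27=162
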